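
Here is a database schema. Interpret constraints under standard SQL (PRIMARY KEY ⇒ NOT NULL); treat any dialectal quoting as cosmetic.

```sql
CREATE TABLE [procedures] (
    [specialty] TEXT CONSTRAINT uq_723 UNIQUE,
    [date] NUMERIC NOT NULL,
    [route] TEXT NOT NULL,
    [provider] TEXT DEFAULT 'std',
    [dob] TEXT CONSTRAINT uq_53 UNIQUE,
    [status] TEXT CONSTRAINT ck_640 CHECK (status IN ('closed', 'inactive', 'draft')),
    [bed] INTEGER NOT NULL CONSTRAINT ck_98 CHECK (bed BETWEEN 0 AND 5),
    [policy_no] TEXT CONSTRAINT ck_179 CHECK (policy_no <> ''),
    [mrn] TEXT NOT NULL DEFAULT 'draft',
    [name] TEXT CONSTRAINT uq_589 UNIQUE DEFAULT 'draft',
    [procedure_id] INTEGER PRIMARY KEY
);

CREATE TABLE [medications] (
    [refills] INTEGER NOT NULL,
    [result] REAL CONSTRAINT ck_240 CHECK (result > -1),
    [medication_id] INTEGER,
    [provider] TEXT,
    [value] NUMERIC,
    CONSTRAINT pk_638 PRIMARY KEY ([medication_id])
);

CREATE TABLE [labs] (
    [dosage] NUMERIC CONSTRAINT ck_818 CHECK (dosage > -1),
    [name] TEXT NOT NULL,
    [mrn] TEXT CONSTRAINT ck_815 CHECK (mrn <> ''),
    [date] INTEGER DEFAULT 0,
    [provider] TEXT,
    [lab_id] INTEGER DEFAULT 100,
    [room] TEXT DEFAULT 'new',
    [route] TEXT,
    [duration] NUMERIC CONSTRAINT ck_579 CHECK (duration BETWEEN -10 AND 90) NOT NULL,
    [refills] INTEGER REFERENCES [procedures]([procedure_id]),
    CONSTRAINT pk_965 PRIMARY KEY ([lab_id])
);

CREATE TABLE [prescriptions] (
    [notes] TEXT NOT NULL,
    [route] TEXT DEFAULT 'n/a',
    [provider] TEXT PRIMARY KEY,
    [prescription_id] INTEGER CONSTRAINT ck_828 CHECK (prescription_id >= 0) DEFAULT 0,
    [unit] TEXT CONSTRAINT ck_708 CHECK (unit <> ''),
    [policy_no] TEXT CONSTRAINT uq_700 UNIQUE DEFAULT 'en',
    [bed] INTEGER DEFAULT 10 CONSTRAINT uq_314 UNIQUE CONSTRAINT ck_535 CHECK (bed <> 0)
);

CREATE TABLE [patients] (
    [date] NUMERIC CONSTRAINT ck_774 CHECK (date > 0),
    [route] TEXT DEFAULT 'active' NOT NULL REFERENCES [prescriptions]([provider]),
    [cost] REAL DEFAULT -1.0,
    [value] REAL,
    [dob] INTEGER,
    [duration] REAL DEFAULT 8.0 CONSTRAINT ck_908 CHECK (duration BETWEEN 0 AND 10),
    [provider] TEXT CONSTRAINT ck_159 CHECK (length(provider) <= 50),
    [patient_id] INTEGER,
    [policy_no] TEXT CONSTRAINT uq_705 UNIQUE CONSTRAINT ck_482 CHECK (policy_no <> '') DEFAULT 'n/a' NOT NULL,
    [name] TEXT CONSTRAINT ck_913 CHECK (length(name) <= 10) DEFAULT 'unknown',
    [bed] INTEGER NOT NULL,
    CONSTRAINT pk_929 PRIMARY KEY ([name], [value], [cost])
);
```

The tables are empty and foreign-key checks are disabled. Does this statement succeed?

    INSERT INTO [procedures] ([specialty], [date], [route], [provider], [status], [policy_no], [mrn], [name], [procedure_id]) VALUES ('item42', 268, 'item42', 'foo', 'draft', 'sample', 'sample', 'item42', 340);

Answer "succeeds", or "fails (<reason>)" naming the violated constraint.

bed is omitted from the column list and has no DEFAULT, so it would receive NULL.
But bed is declared NOT NULL.

fails (NOT NULL on bed)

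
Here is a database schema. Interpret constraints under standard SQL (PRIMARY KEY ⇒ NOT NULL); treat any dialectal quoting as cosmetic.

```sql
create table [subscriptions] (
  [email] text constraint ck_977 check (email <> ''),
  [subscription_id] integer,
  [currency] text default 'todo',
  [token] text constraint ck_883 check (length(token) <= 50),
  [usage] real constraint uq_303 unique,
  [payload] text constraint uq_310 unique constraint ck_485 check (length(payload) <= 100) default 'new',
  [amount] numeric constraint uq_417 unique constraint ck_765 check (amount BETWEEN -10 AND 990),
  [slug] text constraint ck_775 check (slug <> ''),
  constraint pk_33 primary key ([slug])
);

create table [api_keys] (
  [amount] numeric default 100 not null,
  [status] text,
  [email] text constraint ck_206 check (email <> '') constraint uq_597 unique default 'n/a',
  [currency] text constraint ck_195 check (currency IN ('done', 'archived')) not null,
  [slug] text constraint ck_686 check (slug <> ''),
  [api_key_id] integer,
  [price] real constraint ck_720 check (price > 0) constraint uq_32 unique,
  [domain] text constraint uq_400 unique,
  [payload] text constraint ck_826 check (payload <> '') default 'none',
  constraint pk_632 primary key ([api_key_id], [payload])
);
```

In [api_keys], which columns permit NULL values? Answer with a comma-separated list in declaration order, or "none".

- amount: declared NOT NULL → not nullable.
- status: no NOT NULL constraint applies → nullable.
- email: CHECK does not forbid NULL (a CHECK constraint passes when its expression is NULL) → nullable.
- currency: declared NOT NULL → not nullable.
- slug: CHECK does not forbid NULL (a CHECK constraint passes when its expression is NULL) → nullable.
- api_key_id: part of the PRIMARY KEY, which implies NOT NULL → not nullable.
- price: CHECK does not forbid NULL (a CHECK constraint passes when its expression is NULL) → nullable.
- domain: UNIQUE does not imply NOT NULL → nullable.
- payload: part of the PRIMARY KEY, which implies NOT NULL → not nullable.

status, email, slug, price, domain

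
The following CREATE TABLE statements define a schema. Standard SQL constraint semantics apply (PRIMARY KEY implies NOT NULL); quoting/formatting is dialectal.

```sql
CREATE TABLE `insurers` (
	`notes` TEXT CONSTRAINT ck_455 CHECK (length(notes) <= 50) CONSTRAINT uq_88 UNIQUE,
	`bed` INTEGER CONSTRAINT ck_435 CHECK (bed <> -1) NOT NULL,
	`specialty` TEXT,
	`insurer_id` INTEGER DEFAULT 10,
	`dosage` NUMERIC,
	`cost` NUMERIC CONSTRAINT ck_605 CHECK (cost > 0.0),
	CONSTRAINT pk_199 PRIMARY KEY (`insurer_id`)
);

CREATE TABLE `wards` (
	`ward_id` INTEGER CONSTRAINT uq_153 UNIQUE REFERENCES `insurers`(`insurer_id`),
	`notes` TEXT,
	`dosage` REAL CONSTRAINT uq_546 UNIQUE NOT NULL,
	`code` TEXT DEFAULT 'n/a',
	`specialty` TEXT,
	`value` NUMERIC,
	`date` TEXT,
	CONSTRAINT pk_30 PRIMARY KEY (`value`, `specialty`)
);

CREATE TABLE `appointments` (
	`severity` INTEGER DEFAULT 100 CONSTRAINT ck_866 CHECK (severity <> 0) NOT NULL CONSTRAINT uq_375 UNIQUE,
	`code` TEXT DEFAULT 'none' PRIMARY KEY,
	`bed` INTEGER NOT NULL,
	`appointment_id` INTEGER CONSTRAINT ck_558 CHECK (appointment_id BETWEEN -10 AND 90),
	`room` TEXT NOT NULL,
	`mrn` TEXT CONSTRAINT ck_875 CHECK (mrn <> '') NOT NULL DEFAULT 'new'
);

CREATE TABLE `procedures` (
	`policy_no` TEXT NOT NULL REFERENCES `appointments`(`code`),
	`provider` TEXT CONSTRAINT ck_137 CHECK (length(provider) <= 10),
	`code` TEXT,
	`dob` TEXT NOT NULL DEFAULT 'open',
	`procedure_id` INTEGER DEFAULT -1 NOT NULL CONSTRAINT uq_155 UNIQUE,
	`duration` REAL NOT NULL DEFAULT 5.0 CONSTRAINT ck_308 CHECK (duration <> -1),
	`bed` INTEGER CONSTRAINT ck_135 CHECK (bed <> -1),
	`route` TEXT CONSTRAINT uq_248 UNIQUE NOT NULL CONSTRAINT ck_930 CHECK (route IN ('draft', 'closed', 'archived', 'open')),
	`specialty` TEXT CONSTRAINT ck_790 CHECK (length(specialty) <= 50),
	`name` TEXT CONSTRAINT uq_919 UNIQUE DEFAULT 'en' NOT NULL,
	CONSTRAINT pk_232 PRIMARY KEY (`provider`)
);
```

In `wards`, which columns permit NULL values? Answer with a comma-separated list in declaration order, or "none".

- ward_id: a foreign key column may be NULL unless separately constrained → nullable.
- notes: no NOT NULL constraint applies → nullable.
- dosage: declared NOT NULL → not nullable.
- code: DEFAULT only fills an omitted column; an explicit NULL is still allowed → nullable.
- specialty: part of the PRIMARY KEY, which implies NOT NULL → not nullable.
- value: part of the PRIMARY KEY, which implies NOT NULL → not nullable.
- date: no NOT NULL constraint applies → nullable.

ward_id, notes, code, date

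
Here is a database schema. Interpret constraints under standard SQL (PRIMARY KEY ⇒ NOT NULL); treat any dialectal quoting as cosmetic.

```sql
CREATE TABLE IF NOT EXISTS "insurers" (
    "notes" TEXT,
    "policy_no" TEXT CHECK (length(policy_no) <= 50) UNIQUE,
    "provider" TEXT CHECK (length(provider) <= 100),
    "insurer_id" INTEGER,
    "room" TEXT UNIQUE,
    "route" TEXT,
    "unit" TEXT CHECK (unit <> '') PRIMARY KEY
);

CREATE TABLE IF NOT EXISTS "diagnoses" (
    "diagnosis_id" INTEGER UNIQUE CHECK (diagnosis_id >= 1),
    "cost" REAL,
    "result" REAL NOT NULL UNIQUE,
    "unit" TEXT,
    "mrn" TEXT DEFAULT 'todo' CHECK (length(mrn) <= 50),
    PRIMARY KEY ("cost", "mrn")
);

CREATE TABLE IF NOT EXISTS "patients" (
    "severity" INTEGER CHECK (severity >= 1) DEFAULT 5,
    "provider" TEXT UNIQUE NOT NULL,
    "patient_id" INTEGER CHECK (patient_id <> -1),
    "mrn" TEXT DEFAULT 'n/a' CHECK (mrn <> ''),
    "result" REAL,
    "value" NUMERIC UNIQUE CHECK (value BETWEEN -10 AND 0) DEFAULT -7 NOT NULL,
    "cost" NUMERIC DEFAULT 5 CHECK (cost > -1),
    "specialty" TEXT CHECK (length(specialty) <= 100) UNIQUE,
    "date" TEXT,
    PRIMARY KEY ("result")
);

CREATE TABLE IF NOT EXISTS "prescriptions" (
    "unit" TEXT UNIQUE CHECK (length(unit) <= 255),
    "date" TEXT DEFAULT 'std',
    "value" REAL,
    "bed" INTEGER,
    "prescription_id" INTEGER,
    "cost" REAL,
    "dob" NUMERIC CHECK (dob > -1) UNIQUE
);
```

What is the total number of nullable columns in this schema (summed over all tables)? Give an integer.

insurers: 6 nullable (notes, policy_no, provider, insurer_id, room, route — PK (unit) and explicit NOT NULL columns excluded).
diagnoses: 2 nullable (diagnosis_id, unit — PK (cost, mrn) and explicit NOT NULL columns excluded).
patients: 6 nullable (severity, patient_id, mrn, cost, specialty, date — PK (result) and explicit NOT NULL columns excluded).
prescriptions: 7 nullable (unit, date, value, bed, prescription_id, cost, dob — PK none and explicit NOT NULL columns excluded).
Total: 6 + 2 + 6 + 7 = 21.

21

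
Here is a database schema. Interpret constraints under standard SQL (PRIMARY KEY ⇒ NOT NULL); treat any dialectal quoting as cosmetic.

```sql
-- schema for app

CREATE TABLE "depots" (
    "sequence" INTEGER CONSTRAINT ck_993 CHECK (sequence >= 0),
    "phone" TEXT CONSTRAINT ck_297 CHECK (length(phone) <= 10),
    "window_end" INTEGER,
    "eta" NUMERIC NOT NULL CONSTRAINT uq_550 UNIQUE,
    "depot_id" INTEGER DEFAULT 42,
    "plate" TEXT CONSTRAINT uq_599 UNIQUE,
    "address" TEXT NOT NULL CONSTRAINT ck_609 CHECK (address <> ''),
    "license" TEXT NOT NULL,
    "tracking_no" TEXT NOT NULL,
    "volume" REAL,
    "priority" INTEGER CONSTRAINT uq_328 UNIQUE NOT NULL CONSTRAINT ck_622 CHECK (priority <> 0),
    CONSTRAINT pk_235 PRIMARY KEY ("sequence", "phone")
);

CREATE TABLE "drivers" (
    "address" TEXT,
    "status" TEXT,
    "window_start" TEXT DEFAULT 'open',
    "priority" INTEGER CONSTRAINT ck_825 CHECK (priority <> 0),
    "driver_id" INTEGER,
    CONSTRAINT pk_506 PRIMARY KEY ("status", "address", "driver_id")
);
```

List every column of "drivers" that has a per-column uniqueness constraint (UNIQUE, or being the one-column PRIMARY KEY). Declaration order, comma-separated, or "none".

- address: part of a composite PRIMARY KEY — only the tuple is unique, not this column on its own.
- status: part of a composite PRIMARY KEY — only the tuple is unique, not this column on its own.
- window_start: no UNIQUE or single-column PK constraint.
- priority: no UNIQUE or single-column PK constraint.
- driver_id: part of a composite PRIMARY KEY — only the tuple is unique, not this column on its own.

none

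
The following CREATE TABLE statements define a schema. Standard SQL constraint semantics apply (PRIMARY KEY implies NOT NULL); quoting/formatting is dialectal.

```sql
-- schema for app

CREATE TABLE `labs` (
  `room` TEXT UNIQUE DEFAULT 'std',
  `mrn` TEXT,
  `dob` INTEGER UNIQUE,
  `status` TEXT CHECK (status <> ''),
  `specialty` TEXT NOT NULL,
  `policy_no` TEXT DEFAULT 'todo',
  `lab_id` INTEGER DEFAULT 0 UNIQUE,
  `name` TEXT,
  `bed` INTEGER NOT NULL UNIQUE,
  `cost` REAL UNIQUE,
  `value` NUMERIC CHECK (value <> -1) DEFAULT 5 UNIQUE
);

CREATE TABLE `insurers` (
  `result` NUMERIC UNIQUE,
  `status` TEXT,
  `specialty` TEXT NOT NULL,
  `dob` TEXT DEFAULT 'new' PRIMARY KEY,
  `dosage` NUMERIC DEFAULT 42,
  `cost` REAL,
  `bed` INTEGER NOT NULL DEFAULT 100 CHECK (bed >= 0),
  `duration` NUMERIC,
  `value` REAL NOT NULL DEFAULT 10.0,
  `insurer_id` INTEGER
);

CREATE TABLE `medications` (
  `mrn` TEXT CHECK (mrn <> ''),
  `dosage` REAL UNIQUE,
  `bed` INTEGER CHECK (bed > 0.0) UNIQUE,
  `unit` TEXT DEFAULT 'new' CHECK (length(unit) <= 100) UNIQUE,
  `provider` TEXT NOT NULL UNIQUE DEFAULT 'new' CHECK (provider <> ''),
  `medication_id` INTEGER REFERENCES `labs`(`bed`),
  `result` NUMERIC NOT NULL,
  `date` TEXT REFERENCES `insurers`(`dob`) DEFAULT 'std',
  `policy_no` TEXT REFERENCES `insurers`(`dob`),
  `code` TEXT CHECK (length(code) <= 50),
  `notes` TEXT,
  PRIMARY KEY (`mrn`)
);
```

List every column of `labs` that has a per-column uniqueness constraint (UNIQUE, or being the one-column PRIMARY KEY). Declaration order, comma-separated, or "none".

- room: declared UNIQUE → unique.
- mrn: no UNIQUE or single-column PK constraint.
- dob: declared UNIQUE → unique.
- status: no UNIQUE or single-column PK constraint.
- specialty: no UNIQUE or single-column PK constraint.
- policy_no: no UNIQUE or single-column PK constraint.
- lab_id: declared UNIQUE → unique.
- name: no UNIQUE or single-column PK constraint.
- bed: declared UNIQUE → unique.
- cost: declared UNIQUE → unique.
- value: declared UNIQUE → unique.

room, dob, lab_id, bed, cost, value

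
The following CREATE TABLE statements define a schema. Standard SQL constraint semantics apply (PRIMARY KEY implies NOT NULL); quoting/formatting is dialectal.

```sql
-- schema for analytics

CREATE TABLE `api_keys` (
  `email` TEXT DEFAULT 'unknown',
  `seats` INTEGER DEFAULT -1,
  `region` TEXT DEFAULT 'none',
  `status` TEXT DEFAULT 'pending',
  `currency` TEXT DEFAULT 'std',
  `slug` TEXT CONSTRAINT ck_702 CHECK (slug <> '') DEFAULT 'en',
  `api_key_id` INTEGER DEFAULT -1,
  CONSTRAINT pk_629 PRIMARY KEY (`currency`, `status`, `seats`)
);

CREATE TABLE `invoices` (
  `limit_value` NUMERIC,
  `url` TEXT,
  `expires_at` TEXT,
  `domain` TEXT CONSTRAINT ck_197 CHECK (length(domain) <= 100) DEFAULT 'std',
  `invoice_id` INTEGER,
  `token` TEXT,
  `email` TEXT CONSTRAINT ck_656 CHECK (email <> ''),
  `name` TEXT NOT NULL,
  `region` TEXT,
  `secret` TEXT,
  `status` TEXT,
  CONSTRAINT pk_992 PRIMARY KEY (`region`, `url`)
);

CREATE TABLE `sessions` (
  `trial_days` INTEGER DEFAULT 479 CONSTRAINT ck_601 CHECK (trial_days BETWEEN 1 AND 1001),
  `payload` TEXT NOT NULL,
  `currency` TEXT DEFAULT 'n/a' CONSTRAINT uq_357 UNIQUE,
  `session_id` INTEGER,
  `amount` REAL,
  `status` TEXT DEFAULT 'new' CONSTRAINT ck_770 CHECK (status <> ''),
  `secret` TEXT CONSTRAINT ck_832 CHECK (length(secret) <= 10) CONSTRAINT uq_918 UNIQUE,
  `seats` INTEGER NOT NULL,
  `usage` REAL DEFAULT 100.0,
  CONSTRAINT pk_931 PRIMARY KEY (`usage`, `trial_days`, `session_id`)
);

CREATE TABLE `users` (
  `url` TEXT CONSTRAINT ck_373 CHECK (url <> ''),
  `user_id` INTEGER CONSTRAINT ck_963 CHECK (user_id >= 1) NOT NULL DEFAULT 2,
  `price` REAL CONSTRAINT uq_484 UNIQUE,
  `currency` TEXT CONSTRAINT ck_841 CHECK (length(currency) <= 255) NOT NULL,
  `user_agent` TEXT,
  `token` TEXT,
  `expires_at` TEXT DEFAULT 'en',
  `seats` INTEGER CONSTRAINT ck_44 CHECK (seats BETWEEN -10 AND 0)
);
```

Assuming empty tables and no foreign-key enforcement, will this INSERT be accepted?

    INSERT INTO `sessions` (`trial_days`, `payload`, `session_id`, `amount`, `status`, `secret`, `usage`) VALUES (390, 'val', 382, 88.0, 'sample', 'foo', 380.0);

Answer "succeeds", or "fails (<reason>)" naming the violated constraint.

fails (NOT NULL on seats)

seats is omitted from the column list and has no DEFAULT, so it would receive NULL.
But seats is declared NOT NULL.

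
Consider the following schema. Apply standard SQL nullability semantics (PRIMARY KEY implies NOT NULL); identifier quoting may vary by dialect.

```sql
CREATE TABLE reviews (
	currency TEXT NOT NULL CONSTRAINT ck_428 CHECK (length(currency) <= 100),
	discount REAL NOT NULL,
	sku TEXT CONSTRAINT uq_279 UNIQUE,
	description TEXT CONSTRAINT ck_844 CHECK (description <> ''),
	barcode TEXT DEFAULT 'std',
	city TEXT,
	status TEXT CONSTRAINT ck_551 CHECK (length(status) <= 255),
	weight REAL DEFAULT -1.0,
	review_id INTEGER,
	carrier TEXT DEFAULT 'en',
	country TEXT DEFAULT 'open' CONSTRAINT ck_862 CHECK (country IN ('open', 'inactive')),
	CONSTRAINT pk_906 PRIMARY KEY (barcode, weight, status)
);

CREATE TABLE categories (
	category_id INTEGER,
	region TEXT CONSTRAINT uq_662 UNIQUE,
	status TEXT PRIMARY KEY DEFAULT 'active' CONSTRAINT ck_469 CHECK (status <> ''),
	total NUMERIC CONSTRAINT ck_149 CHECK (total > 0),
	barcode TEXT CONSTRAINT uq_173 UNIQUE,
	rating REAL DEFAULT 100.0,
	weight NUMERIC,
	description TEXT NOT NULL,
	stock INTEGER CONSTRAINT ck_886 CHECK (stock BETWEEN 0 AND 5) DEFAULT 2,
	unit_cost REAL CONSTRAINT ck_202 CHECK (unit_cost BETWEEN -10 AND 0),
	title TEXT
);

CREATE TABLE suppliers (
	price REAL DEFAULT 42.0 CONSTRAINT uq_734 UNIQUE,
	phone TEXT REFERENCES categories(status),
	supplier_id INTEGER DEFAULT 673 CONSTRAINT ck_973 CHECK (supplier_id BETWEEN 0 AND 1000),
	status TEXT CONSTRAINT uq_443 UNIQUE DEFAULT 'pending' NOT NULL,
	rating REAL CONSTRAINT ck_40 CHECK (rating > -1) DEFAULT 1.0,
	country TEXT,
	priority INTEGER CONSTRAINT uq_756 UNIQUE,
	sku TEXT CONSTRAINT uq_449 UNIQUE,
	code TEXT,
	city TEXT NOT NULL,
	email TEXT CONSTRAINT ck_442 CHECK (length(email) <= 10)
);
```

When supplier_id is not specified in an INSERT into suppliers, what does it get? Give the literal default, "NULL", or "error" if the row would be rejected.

supplier_id has an explicit DEFAULT 673.
When the column is omitted from an INSERT, that default is used.

673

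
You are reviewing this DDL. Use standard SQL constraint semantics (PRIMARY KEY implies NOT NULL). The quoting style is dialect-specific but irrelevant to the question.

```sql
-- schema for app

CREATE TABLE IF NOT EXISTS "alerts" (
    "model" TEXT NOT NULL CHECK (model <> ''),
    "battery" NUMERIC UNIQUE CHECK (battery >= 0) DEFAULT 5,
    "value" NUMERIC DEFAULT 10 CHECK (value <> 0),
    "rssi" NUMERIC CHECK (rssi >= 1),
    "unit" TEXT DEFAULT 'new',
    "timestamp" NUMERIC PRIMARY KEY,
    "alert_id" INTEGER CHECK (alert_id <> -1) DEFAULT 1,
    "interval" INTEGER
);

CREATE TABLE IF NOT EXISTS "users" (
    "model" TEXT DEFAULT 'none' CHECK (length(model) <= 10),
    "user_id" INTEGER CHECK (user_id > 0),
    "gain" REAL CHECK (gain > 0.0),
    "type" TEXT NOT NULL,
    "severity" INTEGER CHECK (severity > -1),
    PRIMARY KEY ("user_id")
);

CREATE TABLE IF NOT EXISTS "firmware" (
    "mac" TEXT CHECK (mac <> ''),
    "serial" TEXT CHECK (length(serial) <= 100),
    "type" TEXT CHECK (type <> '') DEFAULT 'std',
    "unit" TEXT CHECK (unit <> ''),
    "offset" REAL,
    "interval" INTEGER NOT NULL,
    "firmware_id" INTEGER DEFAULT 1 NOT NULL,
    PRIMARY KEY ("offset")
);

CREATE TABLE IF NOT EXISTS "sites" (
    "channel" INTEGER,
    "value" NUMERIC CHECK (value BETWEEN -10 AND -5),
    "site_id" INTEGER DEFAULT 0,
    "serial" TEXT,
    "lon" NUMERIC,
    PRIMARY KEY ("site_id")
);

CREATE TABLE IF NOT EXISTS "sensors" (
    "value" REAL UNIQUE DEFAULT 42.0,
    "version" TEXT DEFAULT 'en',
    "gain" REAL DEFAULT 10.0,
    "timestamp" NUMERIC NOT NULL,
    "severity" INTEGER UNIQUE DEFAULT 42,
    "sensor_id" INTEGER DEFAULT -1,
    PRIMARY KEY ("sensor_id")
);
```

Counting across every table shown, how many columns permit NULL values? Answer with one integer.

alerts: 6 nullable (battery, value, rssi, unit, alert_id, interval — PK (timestamp) and explicit NOT NULL columns excluded).
users: 3 nullable (model, gain, severity — PK (user_id) and explicit NOT NULL columns excluded).
firmware: 4 nullable (mac, serial, type, unit — PK (offset) and explicit NOT NULL columns excluded).
sites: 4 nullable (channel, value, serial, lon — PK (site_id) and explicit NOT NULL columns excluded).
sensors: 4 nullable (value, version, gain, severity — PK (sensor_id) and explicit NOT NULL columns excluded).
Total: 6 + 3 + 4 + 4 + 4 = 21.

21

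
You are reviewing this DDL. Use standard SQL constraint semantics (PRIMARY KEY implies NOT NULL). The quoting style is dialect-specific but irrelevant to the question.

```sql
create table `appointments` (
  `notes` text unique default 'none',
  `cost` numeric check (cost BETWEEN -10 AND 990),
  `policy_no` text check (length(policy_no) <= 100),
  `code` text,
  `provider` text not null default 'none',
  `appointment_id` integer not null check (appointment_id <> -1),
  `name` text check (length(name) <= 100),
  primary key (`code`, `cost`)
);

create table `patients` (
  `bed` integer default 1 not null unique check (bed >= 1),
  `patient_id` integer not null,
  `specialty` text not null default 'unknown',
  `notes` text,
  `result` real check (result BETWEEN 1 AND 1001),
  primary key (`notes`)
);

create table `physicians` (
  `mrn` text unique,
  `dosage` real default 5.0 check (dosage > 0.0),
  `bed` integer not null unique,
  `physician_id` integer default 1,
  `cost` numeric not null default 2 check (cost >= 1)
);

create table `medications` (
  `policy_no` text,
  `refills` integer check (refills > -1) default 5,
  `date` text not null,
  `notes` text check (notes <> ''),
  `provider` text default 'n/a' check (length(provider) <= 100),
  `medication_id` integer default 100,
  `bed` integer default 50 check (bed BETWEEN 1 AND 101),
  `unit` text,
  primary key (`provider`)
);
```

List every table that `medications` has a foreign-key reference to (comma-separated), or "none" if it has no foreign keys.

No column in medications has a REFERENCES clause.

none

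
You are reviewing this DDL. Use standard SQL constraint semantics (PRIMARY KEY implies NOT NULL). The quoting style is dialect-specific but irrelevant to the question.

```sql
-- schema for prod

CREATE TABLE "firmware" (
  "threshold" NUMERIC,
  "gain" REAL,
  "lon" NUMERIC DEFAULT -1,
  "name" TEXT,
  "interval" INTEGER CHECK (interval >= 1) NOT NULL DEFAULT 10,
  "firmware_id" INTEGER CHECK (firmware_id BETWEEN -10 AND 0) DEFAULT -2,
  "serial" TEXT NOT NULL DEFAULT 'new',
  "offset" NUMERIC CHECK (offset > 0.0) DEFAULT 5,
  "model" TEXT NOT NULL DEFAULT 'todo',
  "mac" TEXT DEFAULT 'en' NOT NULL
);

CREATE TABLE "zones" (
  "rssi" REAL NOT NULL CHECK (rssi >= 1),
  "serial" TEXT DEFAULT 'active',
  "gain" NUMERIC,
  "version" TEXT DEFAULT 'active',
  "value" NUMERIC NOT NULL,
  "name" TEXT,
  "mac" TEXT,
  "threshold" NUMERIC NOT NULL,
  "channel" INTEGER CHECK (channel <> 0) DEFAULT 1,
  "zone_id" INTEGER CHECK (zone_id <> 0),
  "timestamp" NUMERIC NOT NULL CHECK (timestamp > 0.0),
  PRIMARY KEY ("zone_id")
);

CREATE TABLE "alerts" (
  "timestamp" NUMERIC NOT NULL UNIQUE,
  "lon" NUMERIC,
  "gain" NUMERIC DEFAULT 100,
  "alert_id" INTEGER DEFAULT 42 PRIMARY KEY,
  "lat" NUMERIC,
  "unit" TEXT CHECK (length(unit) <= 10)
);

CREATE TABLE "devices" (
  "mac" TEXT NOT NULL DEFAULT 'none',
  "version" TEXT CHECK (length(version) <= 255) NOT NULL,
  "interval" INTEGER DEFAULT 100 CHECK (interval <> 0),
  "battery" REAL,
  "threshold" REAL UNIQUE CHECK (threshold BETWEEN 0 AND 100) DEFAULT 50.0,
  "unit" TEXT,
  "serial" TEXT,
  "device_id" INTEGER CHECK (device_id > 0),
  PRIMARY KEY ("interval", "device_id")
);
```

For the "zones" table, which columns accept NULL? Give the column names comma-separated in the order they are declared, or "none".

- rssi: declared NOT NULL → not nullable.
- serial: DEFAULT only fills an omitted column; an explicit NULL is still allowed → nullable.
- gain: no NOT NULL constraint applies → nullable.
- version: DEFAULT only fills an omitted column; an explicit NULL is still allowed → nullable.
- value: declared NOT NULL → not nullable.
- name: no NOT NULL constraint applies → nullable.
- mac: no NOT NULL constraint applies → nullable.
- threshold: declared NOT NULL → not nullable.
- channel: CHECK does not forbid NULL (a CHECK constraint passes when its expression is NULL) → nullable.
- zone_id: part of the PRIMARY KEY, which implies NOT NULL → not nullable.
- timestamp: declared NOT NULL → not nullable.

serial, gain, version, name, mac, channel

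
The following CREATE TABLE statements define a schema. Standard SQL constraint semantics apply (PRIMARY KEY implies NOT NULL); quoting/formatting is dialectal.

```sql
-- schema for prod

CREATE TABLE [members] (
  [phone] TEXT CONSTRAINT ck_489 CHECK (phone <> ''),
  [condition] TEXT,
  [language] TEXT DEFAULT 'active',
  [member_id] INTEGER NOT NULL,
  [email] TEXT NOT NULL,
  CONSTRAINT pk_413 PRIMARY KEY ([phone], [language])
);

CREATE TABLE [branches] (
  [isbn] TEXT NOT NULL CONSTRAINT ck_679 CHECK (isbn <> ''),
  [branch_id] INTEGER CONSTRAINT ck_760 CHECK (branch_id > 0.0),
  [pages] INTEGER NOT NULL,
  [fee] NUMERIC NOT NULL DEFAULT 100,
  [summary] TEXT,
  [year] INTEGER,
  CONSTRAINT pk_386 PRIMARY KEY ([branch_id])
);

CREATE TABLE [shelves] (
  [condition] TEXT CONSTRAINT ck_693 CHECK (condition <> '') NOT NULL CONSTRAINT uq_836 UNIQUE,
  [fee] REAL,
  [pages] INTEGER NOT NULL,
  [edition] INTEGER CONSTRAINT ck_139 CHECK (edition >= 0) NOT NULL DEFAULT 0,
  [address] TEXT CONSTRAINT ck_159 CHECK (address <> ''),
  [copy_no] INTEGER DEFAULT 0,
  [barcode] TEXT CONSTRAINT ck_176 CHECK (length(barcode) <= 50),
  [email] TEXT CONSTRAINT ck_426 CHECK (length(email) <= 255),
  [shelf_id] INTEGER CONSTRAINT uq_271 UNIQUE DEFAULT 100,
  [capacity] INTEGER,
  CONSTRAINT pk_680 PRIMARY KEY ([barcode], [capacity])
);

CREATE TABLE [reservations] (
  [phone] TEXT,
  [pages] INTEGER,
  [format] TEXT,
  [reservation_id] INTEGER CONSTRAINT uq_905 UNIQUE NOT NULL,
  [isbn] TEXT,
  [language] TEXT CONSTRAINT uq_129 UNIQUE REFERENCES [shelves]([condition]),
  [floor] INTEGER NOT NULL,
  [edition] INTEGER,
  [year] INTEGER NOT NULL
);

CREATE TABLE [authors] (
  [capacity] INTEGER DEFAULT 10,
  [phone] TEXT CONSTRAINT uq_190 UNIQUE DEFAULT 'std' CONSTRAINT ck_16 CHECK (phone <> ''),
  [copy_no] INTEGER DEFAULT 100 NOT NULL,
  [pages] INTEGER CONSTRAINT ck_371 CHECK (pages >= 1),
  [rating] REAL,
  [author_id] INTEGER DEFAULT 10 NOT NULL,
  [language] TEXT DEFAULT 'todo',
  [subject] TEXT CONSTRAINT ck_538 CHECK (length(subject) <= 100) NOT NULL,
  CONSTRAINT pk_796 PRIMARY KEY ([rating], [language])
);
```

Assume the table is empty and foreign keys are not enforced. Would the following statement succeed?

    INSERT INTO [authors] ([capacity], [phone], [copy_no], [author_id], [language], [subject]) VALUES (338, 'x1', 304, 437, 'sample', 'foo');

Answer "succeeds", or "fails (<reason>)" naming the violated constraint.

fails (NOT NULL on rating)

rating is omitted from the column list and has no DEFAULT, so it would receive NULL.
But rating is part of the PRIMARY KEY (implied NOT NULL).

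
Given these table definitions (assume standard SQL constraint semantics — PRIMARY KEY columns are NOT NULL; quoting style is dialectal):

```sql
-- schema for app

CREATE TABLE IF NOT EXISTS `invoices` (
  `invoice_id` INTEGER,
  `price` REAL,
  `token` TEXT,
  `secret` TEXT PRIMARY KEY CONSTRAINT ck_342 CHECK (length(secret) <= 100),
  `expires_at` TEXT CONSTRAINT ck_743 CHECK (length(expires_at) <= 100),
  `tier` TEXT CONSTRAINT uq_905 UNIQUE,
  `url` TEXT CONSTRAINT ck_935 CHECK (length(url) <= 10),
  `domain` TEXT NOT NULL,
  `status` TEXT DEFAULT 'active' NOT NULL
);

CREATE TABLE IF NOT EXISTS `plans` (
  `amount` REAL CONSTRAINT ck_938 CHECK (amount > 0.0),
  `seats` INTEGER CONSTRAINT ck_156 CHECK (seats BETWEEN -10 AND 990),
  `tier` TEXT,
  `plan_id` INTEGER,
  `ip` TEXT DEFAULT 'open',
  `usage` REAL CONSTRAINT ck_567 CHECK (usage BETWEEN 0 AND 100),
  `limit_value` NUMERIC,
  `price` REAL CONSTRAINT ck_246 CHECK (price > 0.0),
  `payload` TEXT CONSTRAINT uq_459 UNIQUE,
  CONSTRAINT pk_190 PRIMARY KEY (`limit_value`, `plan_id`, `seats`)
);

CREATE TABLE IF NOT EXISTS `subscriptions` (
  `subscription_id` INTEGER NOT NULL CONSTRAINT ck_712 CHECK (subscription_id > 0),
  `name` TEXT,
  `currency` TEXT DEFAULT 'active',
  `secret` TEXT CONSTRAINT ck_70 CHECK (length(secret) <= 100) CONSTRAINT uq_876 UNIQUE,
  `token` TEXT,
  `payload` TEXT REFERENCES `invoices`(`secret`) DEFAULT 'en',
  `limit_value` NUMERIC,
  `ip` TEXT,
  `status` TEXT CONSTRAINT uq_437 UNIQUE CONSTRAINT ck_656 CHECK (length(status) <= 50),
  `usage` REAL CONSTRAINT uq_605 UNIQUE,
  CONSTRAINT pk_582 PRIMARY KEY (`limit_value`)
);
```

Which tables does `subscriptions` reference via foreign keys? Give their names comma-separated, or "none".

- payload REFERENCES invoices(secret).

invoices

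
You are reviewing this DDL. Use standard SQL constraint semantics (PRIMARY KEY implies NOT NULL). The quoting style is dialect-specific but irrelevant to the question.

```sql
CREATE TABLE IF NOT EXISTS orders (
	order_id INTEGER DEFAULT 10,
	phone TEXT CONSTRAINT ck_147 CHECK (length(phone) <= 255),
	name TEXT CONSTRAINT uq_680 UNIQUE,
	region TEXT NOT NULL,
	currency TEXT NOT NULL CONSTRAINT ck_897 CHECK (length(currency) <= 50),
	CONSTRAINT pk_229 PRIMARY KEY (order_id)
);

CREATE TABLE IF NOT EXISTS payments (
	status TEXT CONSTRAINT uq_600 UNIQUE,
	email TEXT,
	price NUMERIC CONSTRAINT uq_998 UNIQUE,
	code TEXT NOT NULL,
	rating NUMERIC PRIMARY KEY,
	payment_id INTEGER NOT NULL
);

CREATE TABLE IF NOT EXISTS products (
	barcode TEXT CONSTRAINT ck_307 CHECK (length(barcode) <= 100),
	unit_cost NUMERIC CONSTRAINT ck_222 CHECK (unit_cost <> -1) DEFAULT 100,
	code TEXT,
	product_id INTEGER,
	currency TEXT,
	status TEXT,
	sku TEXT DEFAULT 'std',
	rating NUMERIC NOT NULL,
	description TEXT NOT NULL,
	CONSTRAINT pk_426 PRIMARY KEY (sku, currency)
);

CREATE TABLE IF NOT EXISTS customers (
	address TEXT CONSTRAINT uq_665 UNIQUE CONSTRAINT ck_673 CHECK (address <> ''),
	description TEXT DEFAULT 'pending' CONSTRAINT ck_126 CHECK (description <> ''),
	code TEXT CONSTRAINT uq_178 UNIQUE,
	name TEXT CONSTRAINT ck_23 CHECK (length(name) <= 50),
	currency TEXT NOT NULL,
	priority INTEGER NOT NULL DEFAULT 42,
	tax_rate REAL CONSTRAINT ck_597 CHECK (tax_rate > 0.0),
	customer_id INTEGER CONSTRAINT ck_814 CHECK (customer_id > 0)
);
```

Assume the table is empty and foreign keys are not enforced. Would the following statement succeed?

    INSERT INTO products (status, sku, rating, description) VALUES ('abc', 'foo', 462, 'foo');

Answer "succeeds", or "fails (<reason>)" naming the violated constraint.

fails (NOT NULL on currency)

currency is omitted from the column list and has no DEFAULT, so it would receive NULL.
But currency is part of the PRIMARY KEY (implied NOT NULL).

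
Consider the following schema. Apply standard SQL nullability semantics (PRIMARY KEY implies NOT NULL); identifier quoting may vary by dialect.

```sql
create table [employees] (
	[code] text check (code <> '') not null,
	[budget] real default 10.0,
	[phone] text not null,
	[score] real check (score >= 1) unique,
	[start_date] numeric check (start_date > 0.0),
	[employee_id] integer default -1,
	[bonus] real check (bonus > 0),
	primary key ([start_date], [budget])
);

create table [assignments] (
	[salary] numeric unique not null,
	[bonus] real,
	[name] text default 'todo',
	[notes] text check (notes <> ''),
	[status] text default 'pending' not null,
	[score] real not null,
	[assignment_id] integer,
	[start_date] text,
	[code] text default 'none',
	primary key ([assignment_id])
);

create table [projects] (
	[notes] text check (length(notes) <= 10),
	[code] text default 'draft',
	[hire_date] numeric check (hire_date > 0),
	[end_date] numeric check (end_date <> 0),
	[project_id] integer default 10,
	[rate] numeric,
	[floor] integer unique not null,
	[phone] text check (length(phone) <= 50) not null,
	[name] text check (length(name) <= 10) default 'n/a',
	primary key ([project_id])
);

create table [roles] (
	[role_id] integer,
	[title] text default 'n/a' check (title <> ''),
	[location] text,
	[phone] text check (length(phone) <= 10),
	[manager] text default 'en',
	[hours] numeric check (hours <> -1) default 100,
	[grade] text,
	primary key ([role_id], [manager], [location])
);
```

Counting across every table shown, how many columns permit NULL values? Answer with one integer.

18

employees: 3 nullable (score, employee_id, bonus — PK (start_date, budget) and explicit NOT NULL columns excluded).
assignments: 5 nullable (bonus, name, notes, start_date, code — PK (assignment_id) and explicit NOT NULL columns excluded).
projects: 6 nullable (notes, code, hire_date, end_date, rate, name — PK (project_id) and explicit NOT NULL columns excluded).
roles: 4 nullable (title, phone, hours, grade — PK (role_id, manager, location) and explicit NOT NULL columns excluded).
Total: 3 + 5 + 6 + 4 = 18.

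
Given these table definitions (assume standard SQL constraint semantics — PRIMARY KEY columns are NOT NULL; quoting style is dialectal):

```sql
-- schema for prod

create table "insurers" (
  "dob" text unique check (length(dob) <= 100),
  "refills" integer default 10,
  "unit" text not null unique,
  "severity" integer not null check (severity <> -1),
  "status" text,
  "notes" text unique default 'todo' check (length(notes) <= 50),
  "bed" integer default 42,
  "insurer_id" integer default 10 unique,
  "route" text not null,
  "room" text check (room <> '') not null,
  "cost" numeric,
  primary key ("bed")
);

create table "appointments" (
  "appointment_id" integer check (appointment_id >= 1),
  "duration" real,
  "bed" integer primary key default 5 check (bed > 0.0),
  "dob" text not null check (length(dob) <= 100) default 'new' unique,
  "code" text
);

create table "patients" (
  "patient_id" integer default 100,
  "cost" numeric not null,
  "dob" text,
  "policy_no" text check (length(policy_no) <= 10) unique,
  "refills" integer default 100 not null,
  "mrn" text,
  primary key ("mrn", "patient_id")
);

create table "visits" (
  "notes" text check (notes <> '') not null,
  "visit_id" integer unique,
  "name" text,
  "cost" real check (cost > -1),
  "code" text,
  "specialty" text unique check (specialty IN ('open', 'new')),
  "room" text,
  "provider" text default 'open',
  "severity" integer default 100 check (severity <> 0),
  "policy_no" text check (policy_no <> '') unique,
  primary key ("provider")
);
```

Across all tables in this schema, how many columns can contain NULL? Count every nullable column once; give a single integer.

insurers: 6 nullable (dob, refills, status, notes, insurer_id, cost — PK (bed) and explicit NOT NULL columns excluded).
appointments: 3 nullable (appointment_id, duration, code — PK (bed) and explicit NOT NULL columns excluded).
patients: 2 nullable (dob, policy_no — PK (mrn, patient_id) and explicit NOT NULL columns excluded).
visits: 8 nullable (visit_id, name, cost, code, specialty, room, severity, policy_no — PK (provider) and explicit NOT NULL columns excluded).
Total: 6 + 3 + 2 + 8 = 19.

19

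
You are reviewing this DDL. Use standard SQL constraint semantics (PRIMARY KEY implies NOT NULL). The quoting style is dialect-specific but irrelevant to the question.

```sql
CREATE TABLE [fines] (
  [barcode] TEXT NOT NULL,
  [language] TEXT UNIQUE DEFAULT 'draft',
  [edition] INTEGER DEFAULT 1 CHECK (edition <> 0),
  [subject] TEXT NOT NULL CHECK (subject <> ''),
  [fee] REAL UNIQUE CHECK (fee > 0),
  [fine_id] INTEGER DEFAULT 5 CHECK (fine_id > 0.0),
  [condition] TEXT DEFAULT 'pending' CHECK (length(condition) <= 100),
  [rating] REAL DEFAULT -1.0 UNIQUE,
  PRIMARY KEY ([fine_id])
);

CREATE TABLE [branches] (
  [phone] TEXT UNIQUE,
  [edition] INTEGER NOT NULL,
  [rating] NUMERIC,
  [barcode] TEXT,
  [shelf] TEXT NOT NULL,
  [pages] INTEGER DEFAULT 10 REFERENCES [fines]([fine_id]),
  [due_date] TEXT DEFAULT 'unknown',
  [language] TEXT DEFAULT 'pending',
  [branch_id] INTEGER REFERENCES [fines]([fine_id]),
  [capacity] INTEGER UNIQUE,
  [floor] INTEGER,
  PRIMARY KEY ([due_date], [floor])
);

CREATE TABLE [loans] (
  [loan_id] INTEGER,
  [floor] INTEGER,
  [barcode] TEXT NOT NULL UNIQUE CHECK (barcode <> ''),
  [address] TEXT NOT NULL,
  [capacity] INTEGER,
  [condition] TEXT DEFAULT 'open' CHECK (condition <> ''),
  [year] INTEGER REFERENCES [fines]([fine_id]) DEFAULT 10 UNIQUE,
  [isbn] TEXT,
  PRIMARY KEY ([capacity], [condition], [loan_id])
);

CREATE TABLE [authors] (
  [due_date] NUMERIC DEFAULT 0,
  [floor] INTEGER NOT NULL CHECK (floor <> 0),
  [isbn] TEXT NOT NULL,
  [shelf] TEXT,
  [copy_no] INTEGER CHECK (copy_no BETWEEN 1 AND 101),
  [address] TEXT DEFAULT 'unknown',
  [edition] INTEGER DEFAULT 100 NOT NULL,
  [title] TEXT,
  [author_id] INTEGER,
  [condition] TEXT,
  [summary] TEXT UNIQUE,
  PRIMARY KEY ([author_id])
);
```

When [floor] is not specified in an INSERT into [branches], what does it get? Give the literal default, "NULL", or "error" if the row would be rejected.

error

floor has no DEFAULT clause.
Omitting it would insert NULL, but it is part of the PRIMARY KEY, so the INSERT fails.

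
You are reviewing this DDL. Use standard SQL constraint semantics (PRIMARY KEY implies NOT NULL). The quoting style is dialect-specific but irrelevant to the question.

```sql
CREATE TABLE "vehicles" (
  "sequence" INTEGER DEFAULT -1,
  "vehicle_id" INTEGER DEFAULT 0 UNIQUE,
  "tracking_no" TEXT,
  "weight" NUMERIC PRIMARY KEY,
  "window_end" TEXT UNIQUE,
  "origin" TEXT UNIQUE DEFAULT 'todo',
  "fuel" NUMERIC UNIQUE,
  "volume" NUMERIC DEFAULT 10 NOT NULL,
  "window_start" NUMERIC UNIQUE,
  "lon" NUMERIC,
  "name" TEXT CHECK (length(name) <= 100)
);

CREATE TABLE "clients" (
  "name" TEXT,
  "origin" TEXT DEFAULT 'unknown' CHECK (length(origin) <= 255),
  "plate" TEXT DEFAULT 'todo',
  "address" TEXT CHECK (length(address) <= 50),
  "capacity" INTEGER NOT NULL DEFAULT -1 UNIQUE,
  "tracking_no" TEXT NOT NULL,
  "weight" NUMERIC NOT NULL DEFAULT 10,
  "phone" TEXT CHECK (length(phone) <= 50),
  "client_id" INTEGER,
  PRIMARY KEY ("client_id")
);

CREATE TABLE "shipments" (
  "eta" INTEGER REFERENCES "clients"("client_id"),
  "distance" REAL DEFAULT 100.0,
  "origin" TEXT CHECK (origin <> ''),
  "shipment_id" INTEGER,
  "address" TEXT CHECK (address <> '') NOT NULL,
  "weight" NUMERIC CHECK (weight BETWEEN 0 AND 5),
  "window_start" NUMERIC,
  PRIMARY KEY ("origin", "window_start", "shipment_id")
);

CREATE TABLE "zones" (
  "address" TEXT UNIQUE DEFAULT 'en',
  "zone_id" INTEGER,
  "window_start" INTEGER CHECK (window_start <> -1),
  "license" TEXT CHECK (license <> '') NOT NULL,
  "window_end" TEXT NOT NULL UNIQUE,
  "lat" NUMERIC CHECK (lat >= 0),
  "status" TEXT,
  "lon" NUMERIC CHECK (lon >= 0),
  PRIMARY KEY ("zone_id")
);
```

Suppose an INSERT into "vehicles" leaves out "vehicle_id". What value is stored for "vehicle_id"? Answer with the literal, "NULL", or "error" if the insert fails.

0

vehicle_id has an explicit DEFAULT 0.
When the column is omitted from an INSERT, that default is used.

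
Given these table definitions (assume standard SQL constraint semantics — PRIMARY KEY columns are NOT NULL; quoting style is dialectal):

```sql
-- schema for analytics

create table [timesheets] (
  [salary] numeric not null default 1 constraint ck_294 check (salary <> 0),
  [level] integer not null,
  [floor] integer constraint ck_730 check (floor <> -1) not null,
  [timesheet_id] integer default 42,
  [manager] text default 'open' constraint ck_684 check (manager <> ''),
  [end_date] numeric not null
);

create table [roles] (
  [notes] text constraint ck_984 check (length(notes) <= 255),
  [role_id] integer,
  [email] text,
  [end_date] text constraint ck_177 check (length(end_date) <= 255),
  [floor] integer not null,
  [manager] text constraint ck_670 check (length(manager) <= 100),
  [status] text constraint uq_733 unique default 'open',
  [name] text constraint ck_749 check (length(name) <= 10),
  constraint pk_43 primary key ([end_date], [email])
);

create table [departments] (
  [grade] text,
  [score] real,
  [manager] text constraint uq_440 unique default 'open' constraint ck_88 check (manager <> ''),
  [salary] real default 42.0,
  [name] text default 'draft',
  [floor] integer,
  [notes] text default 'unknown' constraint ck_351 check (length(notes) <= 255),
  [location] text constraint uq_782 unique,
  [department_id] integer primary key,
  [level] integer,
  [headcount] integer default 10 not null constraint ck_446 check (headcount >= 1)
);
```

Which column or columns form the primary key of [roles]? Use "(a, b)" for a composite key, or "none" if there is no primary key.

A table-level PRIMARY KEY clause names 2 columns: end_date, email.
This is a composite key — the combination is unique, not each column individually.

(end_date, email)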